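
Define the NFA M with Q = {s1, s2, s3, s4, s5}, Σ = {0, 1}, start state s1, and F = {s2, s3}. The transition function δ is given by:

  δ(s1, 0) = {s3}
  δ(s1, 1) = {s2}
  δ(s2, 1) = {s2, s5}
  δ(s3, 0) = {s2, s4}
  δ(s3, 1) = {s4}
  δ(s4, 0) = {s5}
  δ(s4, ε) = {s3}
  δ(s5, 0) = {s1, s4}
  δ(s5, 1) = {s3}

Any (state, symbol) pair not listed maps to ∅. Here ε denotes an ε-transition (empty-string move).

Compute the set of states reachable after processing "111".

Start in {s1}.
Read '1': s1→{s2}; now {s2}.
Read '1': s2→{s2, s5}; now {s2, s5}.
Read '1': s2→{s2, s5}, s5→{s3}; now {s2, s3, s5}.

{s2, s3, s5}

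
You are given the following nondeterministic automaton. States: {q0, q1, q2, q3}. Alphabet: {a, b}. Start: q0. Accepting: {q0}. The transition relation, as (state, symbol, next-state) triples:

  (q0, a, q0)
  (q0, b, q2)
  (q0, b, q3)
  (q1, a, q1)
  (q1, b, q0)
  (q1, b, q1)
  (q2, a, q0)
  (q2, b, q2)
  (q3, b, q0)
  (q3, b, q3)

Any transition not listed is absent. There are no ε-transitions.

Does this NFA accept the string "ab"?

No

Start in {q0}.
Read 'a': q0→{q0}; now {q0}.
Read 'b': q0→{q2, q3}; now {q2, q3}.
The final set {q2, q3} contains no accepting state.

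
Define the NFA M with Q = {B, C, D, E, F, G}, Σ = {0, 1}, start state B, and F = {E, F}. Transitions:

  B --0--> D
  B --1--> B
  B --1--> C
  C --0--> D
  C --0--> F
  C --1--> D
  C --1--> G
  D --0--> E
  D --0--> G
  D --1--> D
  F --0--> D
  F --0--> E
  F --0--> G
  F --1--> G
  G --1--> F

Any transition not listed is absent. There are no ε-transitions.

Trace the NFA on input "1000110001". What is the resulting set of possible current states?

Start in {B}.
Read '1': B→{B, C}; now {B, C}.
Read '0': B→{D}, C→{D, F}; now {D, F}.
Read '0': D→{E, G}, F→{D, E, G}; now {D, E, G}.
Read '0': D→{E, G}, E→∅, G→∅; now {E, G}.
Read '1': E→∅, G→{F}; now {F}.
Read '1': F→{G}; now {G}.
Read '0': G→∅; now ∅.
The set is empty and remains empty for the remaining 3 symbols.

∅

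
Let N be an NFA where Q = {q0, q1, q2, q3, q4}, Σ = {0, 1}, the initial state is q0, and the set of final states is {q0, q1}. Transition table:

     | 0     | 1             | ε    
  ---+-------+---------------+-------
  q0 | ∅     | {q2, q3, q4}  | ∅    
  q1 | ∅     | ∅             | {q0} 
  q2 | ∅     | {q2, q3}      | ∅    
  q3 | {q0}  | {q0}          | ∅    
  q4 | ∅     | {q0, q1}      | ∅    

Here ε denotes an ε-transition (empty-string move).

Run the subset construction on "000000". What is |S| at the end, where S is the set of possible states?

Start in {q0}.
Read '0': {q0} → ∅.
The set is empty and remains empty for the remaining 5 symbols.
That set has 0 states.

0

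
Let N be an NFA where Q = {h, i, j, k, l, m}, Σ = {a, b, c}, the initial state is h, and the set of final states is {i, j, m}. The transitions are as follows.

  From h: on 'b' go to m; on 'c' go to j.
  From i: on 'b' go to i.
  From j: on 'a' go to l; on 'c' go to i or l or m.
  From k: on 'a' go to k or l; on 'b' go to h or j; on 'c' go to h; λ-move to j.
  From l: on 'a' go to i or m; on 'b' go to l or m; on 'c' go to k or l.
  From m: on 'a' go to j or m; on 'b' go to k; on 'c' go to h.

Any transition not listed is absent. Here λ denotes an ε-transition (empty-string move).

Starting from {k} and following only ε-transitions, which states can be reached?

{j, k}

Begin with {k}.
ε-move k → j; add j.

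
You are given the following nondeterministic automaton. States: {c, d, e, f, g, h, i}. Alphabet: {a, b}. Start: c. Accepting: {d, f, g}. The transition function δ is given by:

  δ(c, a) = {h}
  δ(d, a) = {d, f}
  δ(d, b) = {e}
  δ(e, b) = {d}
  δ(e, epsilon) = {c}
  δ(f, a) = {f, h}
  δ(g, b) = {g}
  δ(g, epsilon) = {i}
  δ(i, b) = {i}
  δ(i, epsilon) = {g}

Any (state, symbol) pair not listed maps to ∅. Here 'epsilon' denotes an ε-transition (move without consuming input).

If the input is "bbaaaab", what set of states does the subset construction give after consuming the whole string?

Start in {c}.
Read 'b': {c} → ∅.
The set is empty and remains empty for the remaining 6 symbols.

∅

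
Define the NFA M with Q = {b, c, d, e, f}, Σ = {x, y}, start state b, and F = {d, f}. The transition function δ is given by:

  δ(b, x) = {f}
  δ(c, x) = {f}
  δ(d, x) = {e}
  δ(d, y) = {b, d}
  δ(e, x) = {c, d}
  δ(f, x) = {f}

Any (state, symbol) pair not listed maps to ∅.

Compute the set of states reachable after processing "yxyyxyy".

Start in {b}.
Read 'y': {b} → ∅.
The set is empty and remains empty for the remaining 6 symbols.

∅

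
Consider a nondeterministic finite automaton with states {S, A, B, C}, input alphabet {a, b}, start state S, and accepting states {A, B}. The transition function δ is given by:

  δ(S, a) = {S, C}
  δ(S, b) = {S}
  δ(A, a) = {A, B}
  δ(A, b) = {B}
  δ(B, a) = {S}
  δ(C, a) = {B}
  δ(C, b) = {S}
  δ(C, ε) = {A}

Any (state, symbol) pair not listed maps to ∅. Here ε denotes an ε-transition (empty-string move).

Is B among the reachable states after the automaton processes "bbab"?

Yes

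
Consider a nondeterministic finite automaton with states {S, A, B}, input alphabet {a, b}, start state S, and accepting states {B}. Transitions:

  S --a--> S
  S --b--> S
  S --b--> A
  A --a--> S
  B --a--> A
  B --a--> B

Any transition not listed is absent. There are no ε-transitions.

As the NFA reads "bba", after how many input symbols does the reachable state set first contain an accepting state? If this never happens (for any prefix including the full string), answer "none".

none

Start in {S}.
Read 'b': S→{S, A}; now {S, A}.
Read 'b': S→{S, A}, A→∅; now {S, A}.
Read 'a': S→{S}, A→{S}; now {S}.
No reachable set along the way intersects F.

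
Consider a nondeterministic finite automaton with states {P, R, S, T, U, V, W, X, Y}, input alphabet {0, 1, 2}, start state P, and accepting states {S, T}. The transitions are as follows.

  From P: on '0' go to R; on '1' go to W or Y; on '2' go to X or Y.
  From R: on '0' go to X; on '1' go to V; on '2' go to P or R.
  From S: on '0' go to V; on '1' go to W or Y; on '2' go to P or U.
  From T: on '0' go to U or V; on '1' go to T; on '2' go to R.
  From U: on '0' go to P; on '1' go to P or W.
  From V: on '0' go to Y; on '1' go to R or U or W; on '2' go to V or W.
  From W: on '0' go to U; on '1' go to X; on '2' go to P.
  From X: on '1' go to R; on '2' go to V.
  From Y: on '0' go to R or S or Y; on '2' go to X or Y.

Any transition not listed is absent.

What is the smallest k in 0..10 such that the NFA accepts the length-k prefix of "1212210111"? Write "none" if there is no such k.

7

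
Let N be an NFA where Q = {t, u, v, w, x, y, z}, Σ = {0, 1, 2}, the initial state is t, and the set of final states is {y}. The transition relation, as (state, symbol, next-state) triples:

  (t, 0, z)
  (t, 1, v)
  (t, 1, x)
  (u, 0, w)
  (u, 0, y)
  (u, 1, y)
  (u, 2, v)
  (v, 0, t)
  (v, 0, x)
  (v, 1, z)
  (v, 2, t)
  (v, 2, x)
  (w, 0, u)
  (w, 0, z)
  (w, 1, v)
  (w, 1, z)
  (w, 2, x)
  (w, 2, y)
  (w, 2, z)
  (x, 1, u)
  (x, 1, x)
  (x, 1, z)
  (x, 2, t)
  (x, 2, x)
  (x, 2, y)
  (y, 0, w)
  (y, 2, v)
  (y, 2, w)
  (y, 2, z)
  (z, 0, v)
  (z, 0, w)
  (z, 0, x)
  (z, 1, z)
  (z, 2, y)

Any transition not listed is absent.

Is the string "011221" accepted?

No

Start in {t}.
Read '0': {t} → {z}.
Read '1': {z} → {z}.
Read '1': {z} → {z}.
Read '2': {z} → {y}.
Read '2': {y} → {v, w, z}.
Read '1': {v, w, z} → {v, z}.
The final set {v, z} contains no accepting state.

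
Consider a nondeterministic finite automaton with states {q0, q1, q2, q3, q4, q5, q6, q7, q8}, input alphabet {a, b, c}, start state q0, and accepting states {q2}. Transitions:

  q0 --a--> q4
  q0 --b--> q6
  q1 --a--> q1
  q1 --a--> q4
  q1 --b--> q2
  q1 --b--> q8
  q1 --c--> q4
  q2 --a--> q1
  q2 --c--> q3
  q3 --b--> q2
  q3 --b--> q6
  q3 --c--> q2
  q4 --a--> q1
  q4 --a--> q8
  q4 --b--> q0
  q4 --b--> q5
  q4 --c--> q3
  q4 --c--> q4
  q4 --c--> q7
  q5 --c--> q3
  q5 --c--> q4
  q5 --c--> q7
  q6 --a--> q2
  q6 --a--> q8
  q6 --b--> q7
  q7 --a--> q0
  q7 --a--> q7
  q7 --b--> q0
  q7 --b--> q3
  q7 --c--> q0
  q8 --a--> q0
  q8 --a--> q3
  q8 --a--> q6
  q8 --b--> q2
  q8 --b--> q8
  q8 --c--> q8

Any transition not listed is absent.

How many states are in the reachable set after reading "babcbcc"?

2

Start in {q0}.
Read 'b': {q0} → {q6}.
Read 'a': {q6} → {q2, q8}.
Read 'b': {q2, q8} → {q2, q8}.
Read 'c': {q2, q8} → {q3, q8}.
Read 'b': {q3, q8} → {q2, q6, q8}.
Read 'c': {q2, q6, q8} → {q3, q8}.
Read 'c': {q3, q8} → {q2, q8}.
That set has 2 states.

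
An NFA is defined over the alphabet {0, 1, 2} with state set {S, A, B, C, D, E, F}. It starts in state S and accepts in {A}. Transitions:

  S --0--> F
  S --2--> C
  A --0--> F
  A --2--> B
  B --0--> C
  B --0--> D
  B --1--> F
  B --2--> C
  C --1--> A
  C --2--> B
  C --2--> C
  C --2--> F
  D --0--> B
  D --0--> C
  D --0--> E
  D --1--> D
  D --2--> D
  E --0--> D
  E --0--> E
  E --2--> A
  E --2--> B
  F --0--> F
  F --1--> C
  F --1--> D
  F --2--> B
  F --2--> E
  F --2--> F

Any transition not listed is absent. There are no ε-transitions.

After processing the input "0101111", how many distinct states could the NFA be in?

1

Start in {S}.
Read '0': {S} → {F}.
Read '1': {F} → {C, D}.
Read '0': {C, D} → {B, C, E}.
Read '1': {B, C, E} → {A, F}.
Read '1': {A, F} → {C, D}.
Read '1': {C, D} → {A, D}.
Read '1': {A, D} → {D}.
That set has 1 state.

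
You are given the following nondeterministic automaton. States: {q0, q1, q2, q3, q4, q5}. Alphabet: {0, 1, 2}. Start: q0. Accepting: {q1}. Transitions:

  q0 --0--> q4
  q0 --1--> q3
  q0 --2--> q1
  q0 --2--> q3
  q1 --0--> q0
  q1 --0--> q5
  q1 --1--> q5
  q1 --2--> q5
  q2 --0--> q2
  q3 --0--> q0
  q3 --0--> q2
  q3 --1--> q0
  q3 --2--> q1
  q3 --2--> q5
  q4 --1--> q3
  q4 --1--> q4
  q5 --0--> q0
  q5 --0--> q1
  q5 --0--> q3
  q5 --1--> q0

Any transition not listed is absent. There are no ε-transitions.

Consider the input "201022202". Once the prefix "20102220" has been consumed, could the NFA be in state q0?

Yes

Start in {q0}.
Read '2': q0→{q1, q3}; now {q1, q3}.
Read '0': q1→{q0, q5}, q3→{q0, q2}; now {q0, q2, q5}.
Read '1': q0→{q3}, q2→∅, q5→{q0}; now {q0, q3}.
Read '0': q0→{q4}, q3→{q0, q2}; now {q0, q2, q4}.
Read '2': q0→{q1, q3}, q2→∅, q4→∅; now {q1, q3}.
Read '2': q1→{q5}, q3→{q1, q5}; now {q1, q5}.
Read '2': q1→{q5}, q5→∅; now {q5}.
Read '0': q5→{q0, q1, q3}; now {q0, q1, q3}.
State q0 is in {q0, q1, q3}.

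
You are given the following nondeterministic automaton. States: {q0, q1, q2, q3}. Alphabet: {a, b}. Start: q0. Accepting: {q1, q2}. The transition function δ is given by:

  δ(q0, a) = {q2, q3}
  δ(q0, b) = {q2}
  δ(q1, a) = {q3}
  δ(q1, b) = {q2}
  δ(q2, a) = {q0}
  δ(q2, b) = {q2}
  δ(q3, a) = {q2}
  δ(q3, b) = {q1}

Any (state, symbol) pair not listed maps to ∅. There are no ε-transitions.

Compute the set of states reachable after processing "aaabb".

{q2}

Start in {q0}.
Read 'a': {q0} → {q2, q3}.
Read 'a': {q2, q3} → {q0, q2}.
Read 'a': {q0, q2} → {q0, q2, q3}.
Read 'b': {q0, q2, q3} → {q1, q2}.
Read 'b': {q1, q2} → {q2}.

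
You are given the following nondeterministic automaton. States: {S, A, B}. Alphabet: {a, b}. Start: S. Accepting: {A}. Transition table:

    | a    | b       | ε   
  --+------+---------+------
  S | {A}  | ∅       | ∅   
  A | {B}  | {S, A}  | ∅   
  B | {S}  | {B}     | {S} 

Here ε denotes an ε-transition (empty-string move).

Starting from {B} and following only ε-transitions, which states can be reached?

Begin with {B}.
ε-move B → S; add S.

{S, B}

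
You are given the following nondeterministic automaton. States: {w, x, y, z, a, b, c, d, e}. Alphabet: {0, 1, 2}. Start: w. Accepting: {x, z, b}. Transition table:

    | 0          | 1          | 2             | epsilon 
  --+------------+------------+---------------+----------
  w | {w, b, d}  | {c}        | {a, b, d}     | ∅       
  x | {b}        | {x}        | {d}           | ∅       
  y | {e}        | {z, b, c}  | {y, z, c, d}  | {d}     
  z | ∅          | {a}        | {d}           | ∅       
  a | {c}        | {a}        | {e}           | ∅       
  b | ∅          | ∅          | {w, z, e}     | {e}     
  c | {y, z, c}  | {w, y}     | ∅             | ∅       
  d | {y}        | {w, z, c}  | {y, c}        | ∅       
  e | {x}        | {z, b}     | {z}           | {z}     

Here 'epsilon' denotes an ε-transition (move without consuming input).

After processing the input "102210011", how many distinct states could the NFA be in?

9

Start in {w}.
Read '1': w→{c}; now {c}.
Read '0': c→{y, z, c}; union {y, z, c}; ε-closure = {y, z, c, d}.
Read '2': y→{y, z, c, d}, z→{d}, c→∅, d→{y, c}; now {y, z, c, d}.
Read '2': y→{y, z, c, d}, z→{d}, c→∅, d→{y, c}; now {y, z, c, d}.
Read '1': y→{z, b, c}, z→{a}, c→{w, y}, d→{w, z, c}; union {w, y, z, a, b, c}; ε-closure = {w, y, z, a, b, c, d, e}.
Read '0': w→{w, b, d}, y→{e}, z→∅, a→{c}, b→∅, c→{y, z, c}, d→{y}, e→{x}; now {w, x, y, z, b, c, d, e}.
Read '0': w→{w, b, d}, x→{b}, y→{e}, z→∅, b→∅, c→{y, z, c}, d→{y}, e→{x}; now {w, x, y, z, b, c, d, e}.
Read '1': w→{c}, x→{x}, y→{z, b, c}, z→{a}, b→∅, c→{w, y}, d→{w, z, c}, e→{z, b}; union {w, x, y, z, a, b, c}; ε-closure = {w, x, y, z, a, b, c, d, e}.
Read '1': w→{c}, x→{x}, y→{z, b, c}, z→{a}, a→{a}, b→∅, c→{w, y}, d→{w, z, c}, e→{z, b}; union {w, x, y, z, a, b, c}; ε-closure = {w, x, y, z, a, b, c, d, e}.
That set has 9 states.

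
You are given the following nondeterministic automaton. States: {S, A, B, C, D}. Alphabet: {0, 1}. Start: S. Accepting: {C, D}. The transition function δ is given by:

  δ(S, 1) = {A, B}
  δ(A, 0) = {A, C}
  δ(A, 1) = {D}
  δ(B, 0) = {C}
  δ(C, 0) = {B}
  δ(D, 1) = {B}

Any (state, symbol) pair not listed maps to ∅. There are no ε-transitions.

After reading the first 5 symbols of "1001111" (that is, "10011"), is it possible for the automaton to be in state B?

Yes

Start in {S}.
Read '1': S→{A, B}; now {A, B}.
Read '0': A→{A, C}, B→{C}; now {A, C}.
Read '0': A→{A, C}, C→{B}; now {A, B, C}.
Read '1': A→{D}, B→∅, C→∅; now {D}.
Read '1': D→{B}; now {B}.
State B is in {B}.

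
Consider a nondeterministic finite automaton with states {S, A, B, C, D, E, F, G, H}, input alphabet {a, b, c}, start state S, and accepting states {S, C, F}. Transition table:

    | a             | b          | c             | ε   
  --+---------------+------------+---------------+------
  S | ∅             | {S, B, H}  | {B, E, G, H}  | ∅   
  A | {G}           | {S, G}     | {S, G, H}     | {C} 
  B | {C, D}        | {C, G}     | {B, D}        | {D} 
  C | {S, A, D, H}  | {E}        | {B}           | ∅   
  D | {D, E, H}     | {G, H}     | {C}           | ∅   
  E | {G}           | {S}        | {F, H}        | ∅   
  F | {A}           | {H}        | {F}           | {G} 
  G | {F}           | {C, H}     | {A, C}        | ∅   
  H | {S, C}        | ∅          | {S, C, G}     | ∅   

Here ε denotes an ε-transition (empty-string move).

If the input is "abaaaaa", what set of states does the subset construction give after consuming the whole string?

∅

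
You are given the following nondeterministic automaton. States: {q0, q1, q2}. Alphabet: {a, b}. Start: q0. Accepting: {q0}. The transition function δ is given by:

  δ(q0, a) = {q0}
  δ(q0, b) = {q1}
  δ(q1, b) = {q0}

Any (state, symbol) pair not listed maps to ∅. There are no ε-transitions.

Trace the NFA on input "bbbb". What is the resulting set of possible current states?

{q0}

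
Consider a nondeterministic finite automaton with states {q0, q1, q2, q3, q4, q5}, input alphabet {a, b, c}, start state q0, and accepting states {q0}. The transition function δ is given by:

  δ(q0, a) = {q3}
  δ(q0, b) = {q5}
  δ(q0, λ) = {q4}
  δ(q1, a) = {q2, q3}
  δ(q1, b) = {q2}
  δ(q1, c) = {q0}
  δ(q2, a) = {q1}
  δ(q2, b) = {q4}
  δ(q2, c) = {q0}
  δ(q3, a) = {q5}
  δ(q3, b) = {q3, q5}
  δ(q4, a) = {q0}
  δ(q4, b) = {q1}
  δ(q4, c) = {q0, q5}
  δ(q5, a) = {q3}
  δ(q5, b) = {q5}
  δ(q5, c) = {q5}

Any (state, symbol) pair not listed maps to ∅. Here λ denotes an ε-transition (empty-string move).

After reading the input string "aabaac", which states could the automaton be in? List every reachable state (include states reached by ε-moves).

{q0, q4, q5}

Start: ε-closure({q0}) = {q0, q4}.
Read 'a': q0→{q3}, q4→{q0}; union {q0, q3}; ε-closure = {q0, q3, q4}.
Read 'a': q0→{q3}, q3→{q5}, q4→{q0}; union {q0, q3, q5}; ε-closure = {q0, q3, q4, q5}.
Read 'b': q0→{q5}, q3→{q3, q5}, q4→{q1}, q5→{q5}; now {q1, q3, q5}.
Read 'a': q1→{q2, q3}, q3→{q5}, q5→{q3}; now {q2, q3, q5}.
Read 'a': q2→{q1}, q3→{q5}, q5→{q3}; now {q1, q3, q5}.
Read 'c': q1→{q0}, q3→∅, q5→{q5}; union {q0, q5}; ε-closure = {q0, q4, q5}.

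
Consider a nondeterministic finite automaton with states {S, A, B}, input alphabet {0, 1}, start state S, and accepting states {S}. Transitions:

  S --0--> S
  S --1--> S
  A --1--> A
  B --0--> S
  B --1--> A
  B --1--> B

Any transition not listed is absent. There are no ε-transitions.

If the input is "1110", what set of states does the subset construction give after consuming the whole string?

Start in {S}.
Read '1': {S} → {S}.
Read '1': {S} → {S}.
Read '1': {S} → {S}.
Read '0': {S} → {S}.

{S}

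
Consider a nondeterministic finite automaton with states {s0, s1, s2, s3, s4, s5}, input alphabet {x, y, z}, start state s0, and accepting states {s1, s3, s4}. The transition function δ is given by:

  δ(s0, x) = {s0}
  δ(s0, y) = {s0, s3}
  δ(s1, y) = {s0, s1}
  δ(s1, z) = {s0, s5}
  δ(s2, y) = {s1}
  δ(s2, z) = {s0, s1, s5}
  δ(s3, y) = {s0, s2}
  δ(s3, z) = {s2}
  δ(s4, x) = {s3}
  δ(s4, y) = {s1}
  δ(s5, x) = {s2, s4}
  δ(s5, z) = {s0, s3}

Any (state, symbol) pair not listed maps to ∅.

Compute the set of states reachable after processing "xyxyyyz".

Start in {s0}.
Read 'x': {s0} → {s0}.
Read 'y': {s0} → {s0, s3}.
Read 'x': {s0, s3} → {s0}.
Read 'y': {s0} → {s0, s3}.
Read 'y': {s0, s3} → {s0, s2, s3}.
Read 'y': {s0, s2, s3} → {s0, s1, s2, s3}.
Read 'z': {s0, s1, s2, s3} → {s0, s1, s2, s5}.

{s0, s1, s2, s5}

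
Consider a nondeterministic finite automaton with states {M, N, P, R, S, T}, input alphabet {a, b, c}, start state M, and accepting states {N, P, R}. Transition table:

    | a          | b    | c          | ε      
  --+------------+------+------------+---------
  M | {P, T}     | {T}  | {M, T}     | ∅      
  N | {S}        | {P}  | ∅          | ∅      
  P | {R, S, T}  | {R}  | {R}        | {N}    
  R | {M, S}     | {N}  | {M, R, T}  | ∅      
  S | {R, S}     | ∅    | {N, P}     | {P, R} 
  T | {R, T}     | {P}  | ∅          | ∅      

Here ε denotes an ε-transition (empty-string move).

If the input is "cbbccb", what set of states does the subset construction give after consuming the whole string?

Start in {M}.
Read 'c': {M} → {M, T}.
Read 'b': {M, T} → {N, P, T}.
Read 'b': {N, P, T} → {N, P, R}.
Read 'c': {N, P, R} → {M, R, T}.
Read 'c': {M, R, T} → {M, R, T}.
Read 'b': {M, R, T} → {N, P, T}.

{N, P, T}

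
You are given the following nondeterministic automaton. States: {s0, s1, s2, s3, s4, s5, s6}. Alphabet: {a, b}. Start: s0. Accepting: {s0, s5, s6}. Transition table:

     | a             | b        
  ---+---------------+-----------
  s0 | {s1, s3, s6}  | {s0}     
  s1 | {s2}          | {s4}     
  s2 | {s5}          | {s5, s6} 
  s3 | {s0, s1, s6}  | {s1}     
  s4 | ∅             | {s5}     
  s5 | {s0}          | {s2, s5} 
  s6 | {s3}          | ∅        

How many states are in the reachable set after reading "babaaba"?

2

Start in {s0}.
Read 'b': s0→{s0}; now {s0}.
Read 'a': s0→{s1, s3, s6}; now {s1, s3, s6}.
Read 'b': s1→{s4}, s3→{s1}, s6→∅; now {s1, s4}.
Read 'a': s1→{s2}, s4→∅; now {s2}.
Read 'a': s2→{s5}; now {s5}.
Read 'b': s5→{s2, s5}; now {s2, s5}.
Read 'a': s2→{s5}, s5→{s0}; now {s0, s5}.
That set has 2 states.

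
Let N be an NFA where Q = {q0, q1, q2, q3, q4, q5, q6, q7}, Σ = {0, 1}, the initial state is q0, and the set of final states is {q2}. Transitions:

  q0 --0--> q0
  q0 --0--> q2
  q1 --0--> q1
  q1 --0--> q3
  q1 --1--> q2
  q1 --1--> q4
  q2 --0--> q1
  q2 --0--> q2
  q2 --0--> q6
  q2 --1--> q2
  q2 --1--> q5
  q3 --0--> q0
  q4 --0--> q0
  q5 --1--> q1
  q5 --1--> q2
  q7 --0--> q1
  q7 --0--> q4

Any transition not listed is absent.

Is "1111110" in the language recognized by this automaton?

No

Start in {q0}.
Read '1': {q0} → ∅.
The set is empty and remains empty for the remaining 6 symbols.
The final set ∅ contains no accepting state.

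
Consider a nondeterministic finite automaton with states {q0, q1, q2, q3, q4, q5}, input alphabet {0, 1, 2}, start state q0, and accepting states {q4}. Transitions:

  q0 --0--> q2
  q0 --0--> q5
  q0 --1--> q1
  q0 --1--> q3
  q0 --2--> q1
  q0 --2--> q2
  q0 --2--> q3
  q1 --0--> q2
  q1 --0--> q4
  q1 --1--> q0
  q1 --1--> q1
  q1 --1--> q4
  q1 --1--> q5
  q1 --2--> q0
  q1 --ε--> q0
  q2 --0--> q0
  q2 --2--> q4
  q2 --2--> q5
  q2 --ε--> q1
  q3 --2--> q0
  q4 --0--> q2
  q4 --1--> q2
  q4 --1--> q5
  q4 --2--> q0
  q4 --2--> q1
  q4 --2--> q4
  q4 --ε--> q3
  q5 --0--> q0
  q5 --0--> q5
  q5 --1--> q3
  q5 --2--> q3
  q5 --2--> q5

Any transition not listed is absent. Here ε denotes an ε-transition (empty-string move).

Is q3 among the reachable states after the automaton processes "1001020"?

Yes

Start in {q0}.
Read '1': {q0} → {q0, q1, q3}.
Read '0': {q0, q1, q3} → {q0, q1, q2, q3, q4, q5}.
Read '0': {q0, q1, q2, q3, q4, q5} → {q0, q1, q2, q3, q4, q5}.
Read '1': {q0, q1, q2, q3, q4, q5} → {q0, q1, q2, q3, q4, q5}.
Read '0': {q0, q1, q2, q3, q4, q5} → {q0, q1, q2, q3, q4, q5}.
Read '2': {q0, q1, q2, q3, q4, q5} → {q0, q1, q2, q3, q4, q5}.
Read '0': {q0, q1, q2, q3, q4, q5} → {q0, q1, q2, q3, q4, q5}.
State q3 is in {q0, q1, q2, q3, q4, q5}.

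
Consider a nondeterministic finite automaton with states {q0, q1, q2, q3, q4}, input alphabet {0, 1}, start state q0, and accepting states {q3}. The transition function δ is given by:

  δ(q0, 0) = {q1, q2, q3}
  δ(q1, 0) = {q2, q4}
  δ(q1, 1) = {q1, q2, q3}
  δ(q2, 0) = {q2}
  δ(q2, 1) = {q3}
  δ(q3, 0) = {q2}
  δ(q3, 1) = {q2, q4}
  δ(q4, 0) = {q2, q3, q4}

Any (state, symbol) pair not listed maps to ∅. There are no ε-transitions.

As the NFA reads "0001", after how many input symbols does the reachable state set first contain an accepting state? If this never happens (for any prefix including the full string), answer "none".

Start in {q0}.
Read '0': {q0} → {q1, q2, q3}.
None of the earlier sets intersect F, but {q1, q2, q3} does.

1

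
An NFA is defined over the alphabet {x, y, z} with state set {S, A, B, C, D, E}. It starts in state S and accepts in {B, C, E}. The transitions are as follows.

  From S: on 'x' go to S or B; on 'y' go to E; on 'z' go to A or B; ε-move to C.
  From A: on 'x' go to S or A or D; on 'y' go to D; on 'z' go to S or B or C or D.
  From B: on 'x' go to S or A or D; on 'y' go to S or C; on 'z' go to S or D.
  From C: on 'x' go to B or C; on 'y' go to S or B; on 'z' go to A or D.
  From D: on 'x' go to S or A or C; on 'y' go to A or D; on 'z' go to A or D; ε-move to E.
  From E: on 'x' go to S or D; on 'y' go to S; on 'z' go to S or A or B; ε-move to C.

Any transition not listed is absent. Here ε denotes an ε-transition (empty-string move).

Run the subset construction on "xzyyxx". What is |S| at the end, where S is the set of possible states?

6

Start: ε-closure({S}) = {S, C}.
Read 'x': S→{S, B}, C→{B, C}; now {S, B, C}.
Read 'z': S→{A, B}, B→{S, D}, C→{A, D}; union {S, A, B, D}; ε-closure = {S, A, B, C, D, E}.
Read 'y': S→{E}, A→{D}, B→{S, C}, C→{S, B}, D→{A, D}, E→{S}; now {S, A, B, C, D, E}.
Read 'y': S→{E}, A→{D}, B→{S, C}, C→{S, B}, D→{A, D}, E→{S}; now {S, A, B, C, D, E}.
Read 'x': S→{S, B}, A→{S, A, D}, B→{S, A, D}, C→{B, C}, D→{S, A, C}, E→{S, D}; union {S, A, B, C, D}; ε-closure = {S, A, B, C, D, E}.
Read 'x': S→{S, B}, A→{S, A, D}, B→{S, A, D}, C→{B, C}, D→{S, A, C}, E→{S, D}; union {S, A, B, C, D}; ε-closure = {S, A, B, C, D, E}.
That set has 6 states.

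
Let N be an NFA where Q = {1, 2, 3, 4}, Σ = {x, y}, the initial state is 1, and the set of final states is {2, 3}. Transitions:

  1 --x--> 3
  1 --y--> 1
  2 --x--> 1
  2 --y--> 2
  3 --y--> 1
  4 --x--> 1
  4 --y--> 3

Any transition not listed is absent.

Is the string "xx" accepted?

Start in {1}.
Read 'x': 1→{3}; now {3}.
Read 'x': 3→∅; now ∅.
The final set ∅ contains no accepting state.

No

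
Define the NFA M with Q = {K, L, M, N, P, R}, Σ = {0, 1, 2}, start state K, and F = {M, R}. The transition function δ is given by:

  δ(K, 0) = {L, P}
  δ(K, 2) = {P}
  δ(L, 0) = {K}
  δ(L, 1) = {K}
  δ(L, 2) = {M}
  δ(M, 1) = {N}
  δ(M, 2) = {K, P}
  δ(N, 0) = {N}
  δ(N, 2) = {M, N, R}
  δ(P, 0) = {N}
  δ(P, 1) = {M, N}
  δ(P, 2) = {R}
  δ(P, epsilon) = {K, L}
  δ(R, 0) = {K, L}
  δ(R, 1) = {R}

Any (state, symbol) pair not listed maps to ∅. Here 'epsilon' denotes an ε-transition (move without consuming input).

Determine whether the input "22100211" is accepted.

Start in {K}.
Read '2': K→{P}; union {P}; ε-closure = {K, L, P}.
Read '2': K→{P}, L→{M}, P→{R}; union {M, P, R}; ε-closure = {K, L, M, P, R}.
Read '1': K→∅, L→{K}, M→{N}, P→{M, N}, R→{R}; now {K, M, N, R}.
Read '0': K→{L, P}, M→∅, N→{N}, R→{K, L}; now {K, L, N, P}.
Read '0': K→{L, P}, L→{K}, N→{N}, P→{N}; now {K, L, N, P}.
Read '2': K→{P}, L→{M}, N→{M, N, R}, P→{R}; union {M, N, P, R}; ε-closure = {K, L, M, N, P, R}.
Read '1': K→∅, L→{K}, M→{N}, N→∅, P→{M, N}, R→{R}; now {K, M, N, R}.
Read '1': K→∅, M→{N}, N→∅, R→{R}; now {N, R}.
The final set {N, R} contains the accepting state R.

Yes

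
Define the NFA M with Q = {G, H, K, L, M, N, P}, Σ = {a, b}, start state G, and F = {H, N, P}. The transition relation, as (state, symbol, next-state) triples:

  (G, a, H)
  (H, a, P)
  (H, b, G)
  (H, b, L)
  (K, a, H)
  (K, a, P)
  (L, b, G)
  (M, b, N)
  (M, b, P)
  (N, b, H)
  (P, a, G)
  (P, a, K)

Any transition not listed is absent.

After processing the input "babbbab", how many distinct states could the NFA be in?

Start in {G}.
Read 'b': {G} → ∅.
The set is empty and remains empty for the remaining 6 symbols.
That set has 0 states.

0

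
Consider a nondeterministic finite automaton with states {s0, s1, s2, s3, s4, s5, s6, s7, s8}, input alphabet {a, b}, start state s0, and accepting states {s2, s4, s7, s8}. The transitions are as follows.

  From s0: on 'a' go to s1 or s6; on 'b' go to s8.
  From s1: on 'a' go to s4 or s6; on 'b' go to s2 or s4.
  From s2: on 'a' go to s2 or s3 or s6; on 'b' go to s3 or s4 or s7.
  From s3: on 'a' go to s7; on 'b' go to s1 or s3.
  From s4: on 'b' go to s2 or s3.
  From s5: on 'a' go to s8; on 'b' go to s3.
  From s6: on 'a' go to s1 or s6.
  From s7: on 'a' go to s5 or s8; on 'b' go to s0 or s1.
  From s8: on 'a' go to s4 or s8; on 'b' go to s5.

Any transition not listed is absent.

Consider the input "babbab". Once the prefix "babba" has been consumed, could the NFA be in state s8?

Start in {s0}.
Read 'b': s0→{s8}; now {s8}.
Read 'a': s8→{s4, s8}; now {s4, s8}.
Read 'b': s4→{s2, s3}, s8→{s5}; now {s2, s3, s5}.
Read 'b': s2→{s3, s4, s7}, s3→{s1, s3}, s5→{s3}; now {s1, s3, s4, s7}.
Read 'a': s1→{s4, s6}, s3→{s7}, s4→∅, s7→{s5, s8}; now {s4, s5, s6, s7, s8}.
State s8 is in {s4, s5, s6, s7, s8}.

Yes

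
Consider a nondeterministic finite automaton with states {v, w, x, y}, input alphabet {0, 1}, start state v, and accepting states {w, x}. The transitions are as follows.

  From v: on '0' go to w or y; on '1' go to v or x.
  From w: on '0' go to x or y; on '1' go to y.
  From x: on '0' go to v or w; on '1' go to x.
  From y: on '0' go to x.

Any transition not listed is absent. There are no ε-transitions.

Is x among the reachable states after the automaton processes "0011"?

Yes

Start in {v}.
Read '0': {v} → {w, y}.
Read '0': {w, y} → {x, y}.
Read '1': {x, y} → {x}.
Read '1': {x} → {x}.
State x is in {x}.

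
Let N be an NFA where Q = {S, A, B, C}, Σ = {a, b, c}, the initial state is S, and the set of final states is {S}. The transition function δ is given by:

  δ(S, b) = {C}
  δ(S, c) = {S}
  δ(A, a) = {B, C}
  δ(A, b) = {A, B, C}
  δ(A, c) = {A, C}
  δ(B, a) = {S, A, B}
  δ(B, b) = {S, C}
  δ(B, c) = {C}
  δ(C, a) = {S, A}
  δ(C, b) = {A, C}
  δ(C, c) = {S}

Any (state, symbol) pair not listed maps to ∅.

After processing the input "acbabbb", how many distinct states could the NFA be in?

0

Start in {S}.
Read 'a': {S} → ∅.
The set is empty and remains empty for the remaining 6 symbols.
That set has 0 states.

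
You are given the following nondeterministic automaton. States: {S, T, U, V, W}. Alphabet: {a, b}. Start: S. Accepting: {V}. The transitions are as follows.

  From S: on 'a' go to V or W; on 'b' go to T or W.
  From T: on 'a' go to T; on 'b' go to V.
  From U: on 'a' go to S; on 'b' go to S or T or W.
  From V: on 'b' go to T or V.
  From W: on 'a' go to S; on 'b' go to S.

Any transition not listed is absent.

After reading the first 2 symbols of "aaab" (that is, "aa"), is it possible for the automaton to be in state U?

Start in {S}.
Read 'a': S→{V, W}; now {V, W}.
Read 'a': V→∅, W→{S}; now {S}.
State U is not in {S}.

No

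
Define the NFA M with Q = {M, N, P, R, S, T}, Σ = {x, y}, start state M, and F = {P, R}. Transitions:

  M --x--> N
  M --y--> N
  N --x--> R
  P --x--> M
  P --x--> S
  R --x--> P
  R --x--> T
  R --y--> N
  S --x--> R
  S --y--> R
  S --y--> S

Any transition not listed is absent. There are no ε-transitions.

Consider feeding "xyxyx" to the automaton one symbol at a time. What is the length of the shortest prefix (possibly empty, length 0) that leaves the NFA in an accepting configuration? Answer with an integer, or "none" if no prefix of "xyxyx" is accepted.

none

Start in {M}.
Read 'x': M→{N}; now {N}.
Read 'y': N→∅; now ∅.
The set is empty and remains empty for the remaining 3 symbols.
No reachable set along the way intersects F.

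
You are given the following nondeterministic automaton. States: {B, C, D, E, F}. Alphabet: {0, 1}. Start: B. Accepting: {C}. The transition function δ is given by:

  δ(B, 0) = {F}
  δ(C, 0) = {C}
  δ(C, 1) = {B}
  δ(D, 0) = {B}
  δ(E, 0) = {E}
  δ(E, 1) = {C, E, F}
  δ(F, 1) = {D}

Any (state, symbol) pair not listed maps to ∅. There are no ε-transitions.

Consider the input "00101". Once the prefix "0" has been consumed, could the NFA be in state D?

No

Start in {B}.
Read '0': {B} → {F}.
State D is not in {F}.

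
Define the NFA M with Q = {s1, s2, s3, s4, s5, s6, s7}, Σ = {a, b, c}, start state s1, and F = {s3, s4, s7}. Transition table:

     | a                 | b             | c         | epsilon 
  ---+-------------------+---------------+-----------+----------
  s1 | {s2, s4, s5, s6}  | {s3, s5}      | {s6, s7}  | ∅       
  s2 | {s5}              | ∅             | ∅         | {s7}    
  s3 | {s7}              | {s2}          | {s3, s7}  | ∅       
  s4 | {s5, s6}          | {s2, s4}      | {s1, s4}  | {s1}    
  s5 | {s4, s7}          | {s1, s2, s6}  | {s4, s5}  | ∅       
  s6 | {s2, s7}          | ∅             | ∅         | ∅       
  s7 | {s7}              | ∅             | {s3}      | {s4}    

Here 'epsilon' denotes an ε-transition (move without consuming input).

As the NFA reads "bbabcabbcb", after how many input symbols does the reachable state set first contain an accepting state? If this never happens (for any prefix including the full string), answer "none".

1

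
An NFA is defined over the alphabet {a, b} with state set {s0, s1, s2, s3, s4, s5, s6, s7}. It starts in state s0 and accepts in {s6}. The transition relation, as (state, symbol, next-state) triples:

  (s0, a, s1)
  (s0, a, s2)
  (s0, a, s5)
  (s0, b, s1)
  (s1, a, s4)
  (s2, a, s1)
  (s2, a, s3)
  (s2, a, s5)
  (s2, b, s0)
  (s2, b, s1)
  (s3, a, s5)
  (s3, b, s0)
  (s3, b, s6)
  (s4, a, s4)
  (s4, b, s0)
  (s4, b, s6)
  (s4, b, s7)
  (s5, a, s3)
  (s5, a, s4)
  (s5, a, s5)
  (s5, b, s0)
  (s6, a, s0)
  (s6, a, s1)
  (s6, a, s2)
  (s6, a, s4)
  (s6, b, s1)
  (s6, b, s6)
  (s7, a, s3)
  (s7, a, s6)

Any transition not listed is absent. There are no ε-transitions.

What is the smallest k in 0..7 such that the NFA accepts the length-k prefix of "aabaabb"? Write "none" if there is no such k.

Start in {s0}.
Read 'a': s0→{s1, s2, s5}; now {s1, s2, s5}.
Read 'a': s1→{s4}, s2→{s1, s3, s5}, s5→{s3, s4, s5}; now {s1, s3, s4, s5}.
Read 'b': s1→∅, s3→{s0, s6}, s4→{s0, s6, s7}, s5→{s0}; now {s0, s6, s7}.
None of the earlier sets intersect F, but {s0, s6, s7} does.

3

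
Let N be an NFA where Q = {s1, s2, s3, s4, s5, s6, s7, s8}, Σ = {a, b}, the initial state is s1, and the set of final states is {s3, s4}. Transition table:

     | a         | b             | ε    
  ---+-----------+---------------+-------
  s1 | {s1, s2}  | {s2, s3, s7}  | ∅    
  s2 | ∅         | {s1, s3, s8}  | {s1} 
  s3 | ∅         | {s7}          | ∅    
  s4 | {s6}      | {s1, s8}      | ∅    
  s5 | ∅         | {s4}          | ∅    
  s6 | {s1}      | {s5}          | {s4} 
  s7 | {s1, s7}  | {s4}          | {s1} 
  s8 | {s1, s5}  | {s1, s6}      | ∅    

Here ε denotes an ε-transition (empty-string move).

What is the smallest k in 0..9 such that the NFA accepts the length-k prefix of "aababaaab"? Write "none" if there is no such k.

Start in {s1}.
Read 'a': s1→{s1, s2}; now {s1, s2}.
Read 'a': s1→{s1, s2}, s2→∅; now {s1, s2}.
Read 'b': s1→{s2, s3, s7}, s2→{s1, s3, s8}; now {s1, s2, s3, s7, s8}.
None of the earlier sets intersect F, but {s1, s2, s3, s7, s8} does.

3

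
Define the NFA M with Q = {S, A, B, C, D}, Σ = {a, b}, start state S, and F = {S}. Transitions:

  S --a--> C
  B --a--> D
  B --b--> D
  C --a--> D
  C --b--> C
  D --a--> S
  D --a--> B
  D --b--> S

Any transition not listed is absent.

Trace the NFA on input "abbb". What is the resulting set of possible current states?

{C}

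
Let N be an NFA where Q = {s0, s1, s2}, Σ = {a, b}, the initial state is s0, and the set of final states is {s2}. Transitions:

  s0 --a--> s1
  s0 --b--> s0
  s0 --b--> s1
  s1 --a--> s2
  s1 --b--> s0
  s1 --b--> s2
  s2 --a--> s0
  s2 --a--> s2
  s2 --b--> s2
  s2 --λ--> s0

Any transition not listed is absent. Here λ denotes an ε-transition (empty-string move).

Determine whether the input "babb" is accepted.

Start in {s0}.
Read 'b': {s0} → {s0, s1}.
Read 'a': {s0, s1} → {s0, s1, s2}.
Read 'b': {s0, s1, s2} → {s0, s1, s2}.
Read 'b': {s0, s1, s2} → {s0, s1, s2}.
The final set {s0, s1, s2} contains the accepting state s2.

Yes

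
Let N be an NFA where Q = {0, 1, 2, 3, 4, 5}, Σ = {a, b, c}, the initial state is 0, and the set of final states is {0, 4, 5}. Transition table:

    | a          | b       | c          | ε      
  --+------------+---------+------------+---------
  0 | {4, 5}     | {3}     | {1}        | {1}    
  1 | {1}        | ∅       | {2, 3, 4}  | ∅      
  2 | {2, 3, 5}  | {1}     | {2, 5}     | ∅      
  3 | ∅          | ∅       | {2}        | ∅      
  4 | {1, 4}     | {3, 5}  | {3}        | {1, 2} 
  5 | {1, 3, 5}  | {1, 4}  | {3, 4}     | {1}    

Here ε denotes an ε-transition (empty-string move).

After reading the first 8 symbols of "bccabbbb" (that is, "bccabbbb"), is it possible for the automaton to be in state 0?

No

Start: ε-closure({0}) = {0, 1}.
Read 'b': 0→{3}, 1→∅; now {3}.
Read 'c': 3→{2}; now {2}.
Read 'c': 2→{2, 5}; union {2, 5}; ε-closure = {1, 2, 5}.
Read 'a': 1→{1}, 2→{2, 3, 5}, 5→{1, 3, 5}; now {1, 2, 3, 5}.
Read 'b': 1→∅, 2→{1}, 3→∅, 5→{1, 4}; union {1, 4}; ε-closure = {1, 2, 4}.
Read 'b': 1→∅, 2→{1}, 4→{3, 5}; now {1, 3, 5}.
Read 'b': 1→∅, 3→∅, 5→{1, 4}; union {1, 4}; ε-closure = {1, 2, 4}.
Read 'b': 1→∅, 2→{1}, 4→{3, 5}; now {1, 3, 5}.
State 0 is not in {1, 3, 5}.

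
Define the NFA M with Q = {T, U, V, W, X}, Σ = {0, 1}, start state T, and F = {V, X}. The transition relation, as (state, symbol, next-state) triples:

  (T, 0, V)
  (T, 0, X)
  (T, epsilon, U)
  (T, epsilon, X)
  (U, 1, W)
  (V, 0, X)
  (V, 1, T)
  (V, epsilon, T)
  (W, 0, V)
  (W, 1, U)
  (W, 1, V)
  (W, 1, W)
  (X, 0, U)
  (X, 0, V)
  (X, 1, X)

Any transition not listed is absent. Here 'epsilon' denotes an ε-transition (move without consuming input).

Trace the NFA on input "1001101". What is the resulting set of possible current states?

{T, U, W, X}

Start: ε-closure({T}) = {T, U, X}.
Read '1': {T, U, X} → {W, X}.
Read '0': {W, X} → {T, U, V, X}.
Read '0': {T, U, V, X} → {T, U, V, X}.
Read '1': {T, U, V, X} → {T, U, W, X}.
Read '1': {T, U, W, X} → {T, U, V, W, X}.
Read '0': {T, U, V, W, X} → {T, U, V, X}.
Read '1': {T, U, V, X} → {T, U, W, X}.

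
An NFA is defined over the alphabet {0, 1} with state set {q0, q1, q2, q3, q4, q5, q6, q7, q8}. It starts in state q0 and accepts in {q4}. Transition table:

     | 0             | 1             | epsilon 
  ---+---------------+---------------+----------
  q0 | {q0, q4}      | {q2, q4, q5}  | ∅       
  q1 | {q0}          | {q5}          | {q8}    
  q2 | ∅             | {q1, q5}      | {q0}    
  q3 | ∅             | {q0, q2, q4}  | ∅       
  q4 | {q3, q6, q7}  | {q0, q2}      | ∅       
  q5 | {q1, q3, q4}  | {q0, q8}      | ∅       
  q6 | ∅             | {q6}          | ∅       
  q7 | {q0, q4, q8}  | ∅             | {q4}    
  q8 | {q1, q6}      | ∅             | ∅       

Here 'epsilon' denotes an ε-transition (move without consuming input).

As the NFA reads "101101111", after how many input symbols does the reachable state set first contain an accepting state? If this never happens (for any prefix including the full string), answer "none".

Start in {q0}.
Read '1': q0→{q2, q4, q5}; union {q2, q4, q5}; ε-closure = {q0, q2, q4, q5}.
None of the earlier sets intersect F, but {q0, q2, q4, q5} does.

1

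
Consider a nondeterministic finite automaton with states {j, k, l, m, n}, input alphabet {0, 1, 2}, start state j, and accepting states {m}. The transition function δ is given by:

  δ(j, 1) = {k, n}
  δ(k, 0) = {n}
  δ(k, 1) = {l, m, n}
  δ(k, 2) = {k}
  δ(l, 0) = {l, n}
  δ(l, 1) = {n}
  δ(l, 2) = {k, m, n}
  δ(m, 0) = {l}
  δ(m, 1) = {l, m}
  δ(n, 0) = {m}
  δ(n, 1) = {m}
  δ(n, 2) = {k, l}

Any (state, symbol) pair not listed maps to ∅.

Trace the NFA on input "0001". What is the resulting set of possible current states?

Start in {j}.
Read '0': {j} → ∅.
The set is empty and remains empty for the remaining 3 symbols.

∅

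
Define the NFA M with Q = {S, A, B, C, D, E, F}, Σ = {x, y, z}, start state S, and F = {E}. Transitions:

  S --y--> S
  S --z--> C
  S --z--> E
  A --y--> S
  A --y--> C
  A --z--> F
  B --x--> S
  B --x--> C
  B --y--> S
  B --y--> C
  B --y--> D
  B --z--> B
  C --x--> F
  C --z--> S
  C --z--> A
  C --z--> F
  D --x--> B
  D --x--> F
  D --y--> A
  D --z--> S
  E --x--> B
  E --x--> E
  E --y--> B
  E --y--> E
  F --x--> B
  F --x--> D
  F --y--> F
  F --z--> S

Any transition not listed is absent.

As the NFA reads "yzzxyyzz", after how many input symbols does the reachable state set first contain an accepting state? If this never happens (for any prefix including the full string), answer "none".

Start in {S}.
Read 'y': S→{S}; now {S}.
Read 'z': S→{C, E}; now {C, E}.
None of the earlier sets intersect F, but {C, E} does.

2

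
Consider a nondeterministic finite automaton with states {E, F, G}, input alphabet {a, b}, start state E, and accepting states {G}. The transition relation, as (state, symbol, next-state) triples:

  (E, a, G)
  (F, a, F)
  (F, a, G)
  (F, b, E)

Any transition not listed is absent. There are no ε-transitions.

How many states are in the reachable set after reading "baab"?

0

Start in {E}.
Read 'b': E→∅; now ∅.
The set is empty and remains empty for the remaining 3 symbols.
That set has 0 states.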